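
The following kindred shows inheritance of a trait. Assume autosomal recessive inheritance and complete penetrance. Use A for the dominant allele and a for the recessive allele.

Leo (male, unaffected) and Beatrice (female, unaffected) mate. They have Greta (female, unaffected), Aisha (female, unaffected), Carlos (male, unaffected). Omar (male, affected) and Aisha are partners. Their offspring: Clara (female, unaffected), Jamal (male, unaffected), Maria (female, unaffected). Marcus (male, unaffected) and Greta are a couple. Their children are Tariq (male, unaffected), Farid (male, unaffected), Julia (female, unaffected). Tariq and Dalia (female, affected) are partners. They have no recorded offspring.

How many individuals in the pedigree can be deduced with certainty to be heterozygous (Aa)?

3

Obligate heterozygotes: Clara is unaffected so carries A and received a from Omar (aa), so Clara is Aa; Jamal is unaffected so carries A and received a from Omar (aa), so Jamal is Aa; Maria is unaffected so carries A and received a from Omar (aa), so Maria is Aa.
Every other individual is either homozygous by phenotype or has at least one consistent homozygous assignment, so the count is 3.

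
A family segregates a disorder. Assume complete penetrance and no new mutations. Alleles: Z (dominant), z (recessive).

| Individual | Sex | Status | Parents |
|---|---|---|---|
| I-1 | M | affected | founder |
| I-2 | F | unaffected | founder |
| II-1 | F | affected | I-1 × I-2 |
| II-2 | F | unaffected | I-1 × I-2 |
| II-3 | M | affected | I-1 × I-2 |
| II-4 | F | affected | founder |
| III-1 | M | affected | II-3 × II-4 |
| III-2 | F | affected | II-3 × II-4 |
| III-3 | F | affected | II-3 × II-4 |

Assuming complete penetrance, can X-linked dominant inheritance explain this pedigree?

Under X-linked dominant, II-2 (unaffected, female) cannot arise from I-1 (affected) × I-2 (unaffected).

No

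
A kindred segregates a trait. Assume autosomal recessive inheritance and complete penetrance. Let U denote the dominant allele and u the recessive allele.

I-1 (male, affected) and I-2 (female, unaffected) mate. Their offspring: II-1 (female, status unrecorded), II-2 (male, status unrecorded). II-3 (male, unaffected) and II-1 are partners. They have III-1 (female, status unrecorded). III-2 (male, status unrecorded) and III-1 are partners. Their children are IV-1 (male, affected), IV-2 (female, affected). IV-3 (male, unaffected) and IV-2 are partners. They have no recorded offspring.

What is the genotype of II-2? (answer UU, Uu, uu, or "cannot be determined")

cannot be determined

II-2's phenotype is unrecorded, and no parent or child forces a single allele at both positions; consistent genotype assignments exist with II-2 as Uu or uu.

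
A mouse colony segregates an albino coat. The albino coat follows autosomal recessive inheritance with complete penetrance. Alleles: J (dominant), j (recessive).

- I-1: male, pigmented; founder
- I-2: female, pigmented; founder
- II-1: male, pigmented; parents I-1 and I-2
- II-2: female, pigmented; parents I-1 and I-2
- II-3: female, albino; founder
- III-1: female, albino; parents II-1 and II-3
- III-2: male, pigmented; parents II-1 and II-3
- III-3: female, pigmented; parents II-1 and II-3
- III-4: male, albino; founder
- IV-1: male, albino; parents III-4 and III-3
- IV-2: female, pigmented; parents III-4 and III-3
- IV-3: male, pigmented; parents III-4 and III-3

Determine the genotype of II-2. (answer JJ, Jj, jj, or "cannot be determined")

cannot be determined

II-2's phenotype allows JJ or Jj, and no parent or child forces a single allele at both positions; consistent genotype assignments exist with II-2 as JJ or Jj.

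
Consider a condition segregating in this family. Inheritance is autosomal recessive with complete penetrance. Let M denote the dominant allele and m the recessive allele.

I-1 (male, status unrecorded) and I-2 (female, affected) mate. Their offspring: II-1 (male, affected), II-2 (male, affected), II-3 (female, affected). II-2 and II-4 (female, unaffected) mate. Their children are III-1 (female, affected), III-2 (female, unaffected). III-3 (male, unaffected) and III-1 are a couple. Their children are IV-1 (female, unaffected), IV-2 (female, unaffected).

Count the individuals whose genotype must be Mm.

4

Obligate heterozygotes: II-4 is unaffected so carries M and passed m to III-1 (mm), so II-4 is Mm; III-2 is unaffected so carries M and received m from II-2 (mm), so III-2 is Mm; IV-1 is unaffected so carries M and received m from III-1 (mm), so IV-1 is Mm; IV-2 is unaffected so carries M and received m from III-1 (mm), so IV-2 is Mm.
Every other individual is either homozygous by phenotype or has at least one consistent homozygous assignment, so the count is 4.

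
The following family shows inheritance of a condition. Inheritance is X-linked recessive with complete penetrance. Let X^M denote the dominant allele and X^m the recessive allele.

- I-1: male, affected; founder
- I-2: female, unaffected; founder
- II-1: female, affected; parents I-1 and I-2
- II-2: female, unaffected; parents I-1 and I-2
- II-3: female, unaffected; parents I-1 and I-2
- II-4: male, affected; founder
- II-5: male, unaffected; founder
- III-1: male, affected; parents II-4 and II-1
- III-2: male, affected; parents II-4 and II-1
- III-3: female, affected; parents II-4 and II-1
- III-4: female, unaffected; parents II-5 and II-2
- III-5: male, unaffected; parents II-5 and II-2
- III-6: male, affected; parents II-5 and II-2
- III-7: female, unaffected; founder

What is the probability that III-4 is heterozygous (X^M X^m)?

II-5 is unaffected, so II-5 is X^M Y.
II-2 is unaffected so carries M and received m from I-1 (X^m Y), so II-2 is X^M X^m.
Their cross gives offspring ratios 1/2 X^M X^M : 1/2 X^M X^m. Conditioning on III-4 being unaffected, P(X^M X^m) = 1/2 / 1 = 1/2.

1/2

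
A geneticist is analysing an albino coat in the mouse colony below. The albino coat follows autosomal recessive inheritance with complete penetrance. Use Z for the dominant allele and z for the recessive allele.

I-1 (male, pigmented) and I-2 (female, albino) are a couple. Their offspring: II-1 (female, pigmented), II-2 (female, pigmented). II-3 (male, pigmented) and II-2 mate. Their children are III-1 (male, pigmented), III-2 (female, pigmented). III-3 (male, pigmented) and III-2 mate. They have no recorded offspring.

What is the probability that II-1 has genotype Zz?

II-1 is pigmented so carries Z and received z from I-2 (zz), so II-1 is Zz, giving P(Zz) = 1.

1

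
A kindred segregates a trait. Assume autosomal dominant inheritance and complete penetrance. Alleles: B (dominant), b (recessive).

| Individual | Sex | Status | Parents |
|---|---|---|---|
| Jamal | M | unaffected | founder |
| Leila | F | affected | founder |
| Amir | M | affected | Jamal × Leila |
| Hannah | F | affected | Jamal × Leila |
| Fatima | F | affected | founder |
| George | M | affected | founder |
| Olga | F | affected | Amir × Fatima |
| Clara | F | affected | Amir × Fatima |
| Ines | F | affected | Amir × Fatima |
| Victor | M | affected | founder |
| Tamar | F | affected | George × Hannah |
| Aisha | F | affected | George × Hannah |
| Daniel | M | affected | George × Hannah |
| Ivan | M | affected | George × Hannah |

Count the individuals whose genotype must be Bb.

Obligate heterozygotes: Amir is affected so carries B and received b from Jamal (bb), so Amir is Bb; Hannah is affected so carries B and received b from Jamal (bb), so Hannah is Bb.
Every other individual is either homozygous by phenotype or has at least one consistent homozygous assignment, so the count is 2.

2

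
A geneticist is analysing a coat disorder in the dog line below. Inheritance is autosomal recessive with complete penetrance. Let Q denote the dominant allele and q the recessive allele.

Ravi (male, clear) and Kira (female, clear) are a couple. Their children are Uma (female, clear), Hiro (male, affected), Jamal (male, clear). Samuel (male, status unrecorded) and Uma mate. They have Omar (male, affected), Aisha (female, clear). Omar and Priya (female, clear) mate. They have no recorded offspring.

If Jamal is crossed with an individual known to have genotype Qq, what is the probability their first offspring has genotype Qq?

Ravi is clear so carries Q and passed q to Hiro (qq), so Ravi is Qq.
Kira is clear so carries Q and passed q to Hiro (qq), so Kira is Qq.
Jamal is a clear offspring of Ravi (Qq) × Kira (Qq), whose cross gives 1/4 QQ : 1/2 Qq : 1/4 qq; conditioning on being clear, Jamal is QQ with probability 1/3, Qq with probability 2/3.
Summing over parental genotype combinations, P(offspring has genotype Qq) = 1/3·1/2 + 2/3·1/2 = 1/2.

1/2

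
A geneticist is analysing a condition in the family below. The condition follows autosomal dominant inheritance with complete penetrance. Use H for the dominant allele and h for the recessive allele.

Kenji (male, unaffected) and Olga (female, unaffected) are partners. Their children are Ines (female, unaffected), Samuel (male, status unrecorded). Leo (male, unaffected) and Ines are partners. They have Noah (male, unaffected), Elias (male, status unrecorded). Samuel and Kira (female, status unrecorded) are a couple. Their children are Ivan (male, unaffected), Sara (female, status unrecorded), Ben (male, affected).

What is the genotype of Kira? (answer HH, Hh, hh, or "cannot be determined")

Hh

From phenotype alone, Kira is HH or Hh or hh.
Kira passed H to Ben (Hh, whose h came from Samuel) and passed h to Ivan (hh), so Kira is Hh.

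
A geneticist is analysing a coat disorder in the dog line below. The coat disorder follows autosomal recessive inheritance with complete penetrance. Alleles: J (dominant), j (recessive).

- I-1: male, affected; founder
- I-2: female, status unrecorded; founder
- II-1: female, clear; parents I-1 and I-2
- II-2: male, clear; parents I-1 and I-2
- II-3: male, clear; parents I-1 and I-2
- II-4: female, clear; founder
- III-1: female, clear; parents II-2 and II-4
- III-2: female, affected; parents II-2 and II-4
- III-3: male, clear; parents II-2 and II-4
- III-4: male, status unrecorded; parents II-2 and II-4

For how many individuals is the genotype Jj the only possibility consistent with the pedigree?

Obligate heterozygotes: II-1 is clear so carries J and received j from I-1 (jj), so II-1 is Jj; II-2 is clear so carries J and received j from I-1 (jj), so II-2 is Jj; II-3 is clear so carries J and received j from I-1 (jj), so II-3 is Jj; II-4 is clear so carries J and passed j to III-2 (jj), so II-4 is Jj.
Every other individual is either homozygous by phenotype or has at least one consistent homozygous assignment, so the count is 4.

4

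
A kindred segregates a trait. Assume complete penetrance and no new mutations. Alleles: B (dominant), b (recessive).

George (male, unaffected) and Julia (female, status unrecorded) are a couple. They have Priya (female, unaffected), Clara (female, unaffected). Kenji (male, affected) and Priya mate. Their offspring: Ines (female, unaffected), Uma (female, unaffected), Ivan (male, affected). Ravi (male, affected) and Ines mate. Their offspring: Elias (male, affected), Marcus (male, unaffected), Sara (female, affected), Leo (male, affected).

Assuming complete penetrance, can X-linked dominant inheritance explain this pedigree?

No

Under X-linked dominant, Ines (unaffected, female) cannot arise from Kenji (affected) × Priya (unaffected).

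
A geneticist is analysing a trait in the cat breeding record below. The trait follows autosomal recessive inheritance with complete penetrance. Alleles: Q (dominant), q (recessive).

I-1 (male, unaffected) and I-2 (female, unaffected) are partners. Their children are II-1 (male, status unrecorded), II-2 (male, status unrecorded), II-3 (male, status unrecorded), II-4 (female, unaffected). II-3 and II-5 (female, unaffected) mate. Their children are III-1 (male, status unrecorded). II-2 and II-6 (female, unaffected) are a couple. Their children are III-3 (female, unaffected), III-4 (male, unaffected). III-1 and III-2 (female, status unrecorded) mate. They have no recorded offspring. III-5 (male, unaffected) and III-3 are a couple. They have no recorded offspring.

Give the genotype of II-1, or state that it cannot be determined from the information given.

cannot be determined

II-1's phenotype is unrecorded, and no parent or child forces a single allele at both positions; consistent genotype assignments exist with II-1 as QQ or Qq or qq.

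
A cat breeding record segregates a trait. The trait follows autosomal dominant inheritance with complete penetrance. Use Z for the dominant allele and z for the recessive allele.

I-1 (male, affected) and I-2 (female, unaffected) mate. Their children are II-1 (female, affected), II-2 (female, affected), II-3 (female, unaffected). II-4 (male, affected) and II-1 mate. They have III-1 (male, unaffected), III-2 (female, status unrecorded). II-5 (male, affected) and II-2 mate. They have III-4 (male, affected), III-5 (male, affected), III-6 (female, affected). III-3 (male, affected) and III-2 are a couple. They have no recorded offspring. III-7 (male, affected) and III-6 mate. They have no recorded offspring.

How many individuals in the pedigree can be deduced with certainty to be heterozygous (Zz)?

4

Obligate heterozygotes: I-1 is affected so carries Z and passed z to II-3 (zz), so I-1 is Zz; II-1 is affected so carries Z and received z from I-2 (zz), so II-1 is Zz; II-2 is affected so carries Z and received z from I-2 (zz), so II-2 is Zz; II-4 is affected so carries Z and passed z to III-1 (zz), so II-4 is Zz.
Every other individual is either homozygous by phenotype or has at least one consistent homozygous assignment, so the count is 4.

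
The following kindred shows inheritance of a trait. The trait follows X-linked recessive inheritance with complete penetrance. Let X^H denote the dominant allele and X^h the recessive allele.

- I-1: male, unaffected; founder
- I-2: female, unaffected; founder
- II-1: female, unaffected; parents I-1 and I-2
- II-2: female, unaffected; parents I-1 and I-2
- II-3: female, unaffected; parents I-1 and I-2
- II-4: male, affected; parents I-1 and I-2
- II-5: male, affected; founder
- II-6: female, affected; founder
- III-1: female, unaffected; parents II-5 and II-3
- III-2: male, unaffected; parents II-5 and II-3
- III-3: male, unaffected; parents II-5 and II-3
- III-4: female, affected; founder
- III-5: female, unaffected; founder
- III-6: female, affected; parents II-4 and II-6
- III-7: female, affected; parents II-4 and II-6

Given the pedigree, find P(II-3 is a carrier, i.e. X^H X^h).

1/9

I-1 is unaffected, so I-1 is X^H Y.
I-2 is unaffected so carries H and passed h to II-4 (X^h Y), so I-2 is X^H X^h.
Their cross gives offspring ratios 1/2 X^H X^H : 1/2 X^H X^h. Conditioning on II-3 being unaffected, P(X^H X^h) = 1/2 / 1 = 1/2 before taking II-3's own offspring into account.
II-5 is affected, so II-5 is X^h Y.
Now use II-3's offspring. Probability of each recorded status — unaffected daughter III-1: 1/2 if II-3 is X^H X^h, 1 if X^H X^H; unaffected son III-2: 1/2 if II-3 is X^H X^h, 1 if X^H X^H; unaffected son III-3: 1/2 if II-3 is X^H X^h, 1 if X^H X^H.
Bayes: P(X^H X^h) = 1/2·1/8 / (1/2·1/8 + 1/2·1) = 1/9.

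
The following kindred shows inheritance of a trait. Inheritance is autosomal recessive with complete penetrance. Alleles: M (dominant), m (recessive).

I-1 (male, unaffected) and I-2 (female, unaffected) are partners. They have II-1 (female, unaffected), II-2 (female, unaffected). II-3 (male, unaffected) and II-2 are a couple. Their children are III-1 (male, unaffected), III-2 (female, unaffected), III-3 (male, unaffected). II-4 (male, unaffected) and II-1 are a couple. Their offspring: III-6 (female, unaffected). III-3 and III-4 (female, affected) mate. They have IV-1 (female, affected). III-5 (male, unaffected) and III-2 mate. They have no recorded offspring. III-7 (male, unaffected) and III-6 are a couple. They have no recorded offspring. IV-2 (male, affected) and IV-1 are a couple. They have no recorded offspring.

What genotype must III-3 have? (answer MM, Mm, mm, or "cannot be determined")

Mm

From phenotype alone, III-3 is MM or Mm.
III-3 is unaffected so carries M and passed m to IV-1 (mm), so III-3 is Mm.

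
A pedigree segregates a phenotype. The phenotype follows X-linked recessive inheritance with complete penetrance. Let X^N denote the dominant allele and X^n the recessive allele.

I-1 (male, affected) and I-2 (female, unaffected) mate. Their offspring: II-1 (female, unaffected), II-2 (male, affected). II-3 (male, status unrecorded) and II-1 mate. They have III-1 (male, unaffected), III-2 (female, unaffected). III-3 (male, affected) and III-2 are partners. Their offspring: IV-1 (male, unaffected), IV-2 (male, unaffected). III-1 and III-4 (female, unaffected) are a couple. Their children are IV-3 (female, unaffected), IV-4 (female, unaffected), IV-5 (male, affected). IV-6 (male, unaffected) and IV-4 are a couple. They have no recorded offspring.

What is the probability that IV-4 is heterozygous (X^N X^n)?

III-1 is unaffected, so III-1 is X^N Y.
III-4 is unaffected so carries N and passed n to IV-5 (X^n Y), so III-4 is X^N X^n.
Their cross gives offspring ratios 1/2 X^N X^N : 1/2 X^N X^n. Conditioning on IV-4 being unaffected, P(X^N X^n) = 1/2 / 1 = 1/2.

1/2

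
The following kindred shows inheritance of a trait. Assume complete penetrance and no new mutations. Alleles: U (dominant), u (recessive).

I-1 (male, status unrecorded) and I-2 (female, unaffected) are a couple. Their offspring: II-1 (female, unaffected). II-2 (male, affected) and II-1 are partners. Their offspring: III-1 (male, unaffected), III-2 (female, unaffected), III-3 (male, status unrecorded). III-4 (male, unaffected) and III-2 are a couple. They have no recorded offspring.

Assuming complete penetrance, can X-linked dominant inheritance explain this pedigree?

Under X-linked dominant, III-2 (unaffected, female) cannot arise from II-2 (affected) × II-1 (unaffected).

No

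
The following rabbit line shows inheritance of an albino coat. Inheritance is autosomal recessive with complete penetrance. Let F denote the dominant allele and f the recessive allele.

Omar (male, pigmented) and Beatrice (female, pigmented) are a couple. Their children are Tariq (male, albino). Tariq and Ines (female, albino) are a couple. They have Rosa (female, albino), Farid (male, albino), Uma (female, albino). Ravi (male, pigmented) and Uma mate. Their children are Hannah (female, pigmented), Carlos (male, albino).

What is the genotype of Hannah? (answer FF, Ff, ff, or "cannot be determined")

Ff

From phenotype alone, Hannah is FF or Ff.
Hannah is pigmented so carries F and received f from Uma (ff), so Hannah is Ff.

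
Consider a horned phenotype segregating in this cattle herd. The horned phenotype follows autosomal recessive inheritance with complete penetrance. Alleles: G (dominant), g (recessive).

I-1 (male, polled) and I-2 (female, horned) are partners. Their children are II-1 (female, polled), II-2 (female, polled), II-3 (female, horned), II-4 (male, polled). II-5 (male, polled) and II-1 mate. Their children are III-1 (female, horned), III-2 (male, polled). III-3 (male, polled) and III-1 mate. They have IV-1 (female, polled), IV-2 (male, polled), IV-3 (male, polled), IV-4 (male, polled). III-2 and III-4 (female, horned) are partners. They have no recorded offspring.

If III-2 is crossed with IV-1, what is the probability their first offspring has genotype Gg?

II-5 is polled so carries G and passed g to III-1 (gg), so II-5 is Gg.
II-1 is polled so carries G and received g from I-2 (gg), so II-1 is Gg.
III-2 is a polled offspring of II-5 (Gg) × II-1 (Gg), whose cross gives 1/4 GG : 1/2 Gg : 1/4 gg; conditioning on being polled, III-2 is GG with probability 1/3, Gg with probability 2/3.
IV-1 is polled so carries G and received g from III-1 (gg), so IV-1 is Gg.
Summing over parental genotype combinations, P(offspring has genotype Gg) = 1/3·1/2 + 2/3·1/2 = 1/2.

1/2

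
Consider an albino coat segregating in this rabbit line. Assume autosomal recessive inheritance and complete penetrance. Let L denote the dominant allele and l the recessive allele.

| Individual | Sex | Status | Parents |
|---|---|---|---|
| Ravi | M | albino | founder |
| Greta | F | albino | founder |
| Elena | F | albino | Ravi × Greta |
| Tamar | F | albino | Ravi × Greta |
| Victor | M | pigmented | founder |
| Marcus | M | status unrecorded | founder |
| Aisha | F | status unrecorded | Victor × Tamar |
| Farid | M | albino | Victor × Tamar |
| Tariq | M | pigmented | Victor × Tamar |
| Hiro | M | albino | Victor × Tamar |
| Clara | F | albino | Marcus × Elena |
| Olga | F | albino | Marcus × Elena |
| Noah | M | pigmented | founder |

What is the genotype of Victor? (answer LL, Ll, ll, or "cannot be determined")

Ll

From phenotype alone, Victor is LL or Ll.
Victor is pigmented so carries L and passed l to Farid (ll), so Victor is Ll.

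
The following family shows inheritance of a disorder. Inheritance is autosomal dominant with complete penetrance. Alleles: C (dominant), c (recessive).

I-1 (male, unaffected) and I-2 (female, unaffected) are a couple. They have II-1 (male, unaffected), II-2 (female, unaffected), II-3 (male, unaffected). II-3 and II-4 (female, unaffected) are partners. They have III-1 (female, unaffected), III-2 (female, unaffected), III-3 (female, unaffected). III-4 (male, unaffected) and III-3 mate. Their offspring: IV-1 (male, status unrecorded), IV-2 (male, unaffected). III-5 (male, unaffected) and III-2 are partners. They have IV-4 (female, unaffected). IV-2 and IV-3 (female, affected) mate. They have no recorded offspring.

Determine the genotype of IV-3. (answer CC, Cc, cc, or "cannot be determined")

cannot be determined

IV-3's phenotype allows CC or Cc, and no parent or child forces a single allele at both positions; consistent genotype assignments exist with IV-3 as CC or Cc.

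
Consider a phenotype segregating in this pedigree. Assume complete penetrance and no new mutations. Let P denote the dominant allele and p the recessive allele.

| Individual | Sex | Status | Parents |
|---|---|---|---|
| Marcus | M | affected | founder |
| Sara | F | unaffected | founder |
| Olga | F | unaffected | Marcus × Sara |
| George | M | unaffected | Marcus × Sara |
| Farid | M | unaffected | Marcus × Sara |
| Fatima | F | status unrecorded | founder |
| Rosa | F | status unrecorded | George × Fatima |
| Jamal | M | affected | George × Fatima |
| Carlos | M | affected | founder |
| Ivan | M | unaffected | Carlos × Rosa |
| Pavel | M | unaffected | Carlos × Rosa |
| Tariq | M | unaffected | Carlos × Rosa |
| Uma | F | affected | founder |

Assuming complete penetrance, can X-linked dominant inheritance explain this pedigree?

No

Under X-linked dominant, Olga (unaffected, female) cannot arise from Marcus (affected) × Sara (unaffected).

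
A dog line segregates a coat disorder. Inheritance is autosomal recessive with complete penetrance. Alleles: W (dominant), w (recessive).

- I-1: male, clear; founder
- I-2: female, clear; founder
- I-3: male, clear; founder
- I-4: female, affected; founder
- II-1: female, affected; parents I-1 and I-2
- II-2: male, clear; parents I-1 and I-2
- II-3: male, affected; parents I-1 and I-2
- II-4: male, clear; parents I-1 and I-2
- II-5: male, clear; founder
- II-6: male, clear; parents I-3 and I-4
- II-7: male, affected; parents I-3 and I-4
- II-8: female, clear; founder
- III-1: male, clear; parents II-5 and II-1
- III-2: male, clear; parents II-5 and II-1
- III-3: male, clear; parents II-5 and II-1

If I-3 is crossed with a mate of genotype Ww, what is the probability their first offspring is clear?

3/4

I-3 is clear so carries W and passed w to II-7 (ww), so I-3 is Ww.
The cross gives 1/4 WW : 1/2 Ww : 1/4 ww, so P(offspring is clear) = 3/4.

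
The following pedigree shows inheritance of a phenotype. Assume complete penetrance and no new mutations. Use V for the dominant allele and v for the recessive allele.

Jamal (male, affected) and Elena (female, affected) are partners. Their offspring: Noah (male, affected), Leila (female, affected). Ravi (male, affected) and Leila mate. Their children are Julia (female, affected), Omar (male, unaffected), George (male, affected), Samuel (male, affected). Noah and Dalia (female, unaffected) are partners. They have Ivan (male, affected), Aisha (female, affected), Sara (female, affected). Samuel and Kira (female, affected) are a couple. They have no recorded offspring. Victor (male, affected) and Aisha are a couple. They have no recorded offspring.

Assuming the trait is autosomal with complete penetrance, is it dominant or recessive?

Ravi and Leila are both affected yet have an unaffected child Omar. Under a recessive model two affected parents are homozygous and every child would be affected, so the trait cannot be recessive.

dominant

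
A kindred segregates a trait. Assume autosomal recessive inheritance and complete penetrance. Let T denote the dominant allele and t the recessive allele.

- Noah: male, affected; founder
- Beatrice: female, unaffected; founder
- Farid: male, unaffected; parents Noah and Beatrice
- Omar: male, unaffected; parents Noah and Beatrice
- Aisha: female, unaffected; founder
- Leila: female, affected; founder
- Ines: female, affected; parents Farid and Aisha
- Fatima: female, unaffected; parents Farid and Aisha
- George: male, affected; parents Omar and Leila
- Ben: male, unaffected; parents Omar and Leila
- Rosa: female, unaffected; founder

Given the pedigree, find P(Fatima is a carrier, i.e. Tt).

Farid is unaffected so carries T and received t from Noah (tt), so Farid is Tt.
Aisha is unaffected so carries T and passed t to Ines (tt), so Aisha is Tt.
Their cross gives offspring ratios 1/4 TT : 1/2 Tt : 1/4 tt. Conditioning on Fatima being unaffected, P(Tt) = 1/2 / 3/4 = 2/3.

2/3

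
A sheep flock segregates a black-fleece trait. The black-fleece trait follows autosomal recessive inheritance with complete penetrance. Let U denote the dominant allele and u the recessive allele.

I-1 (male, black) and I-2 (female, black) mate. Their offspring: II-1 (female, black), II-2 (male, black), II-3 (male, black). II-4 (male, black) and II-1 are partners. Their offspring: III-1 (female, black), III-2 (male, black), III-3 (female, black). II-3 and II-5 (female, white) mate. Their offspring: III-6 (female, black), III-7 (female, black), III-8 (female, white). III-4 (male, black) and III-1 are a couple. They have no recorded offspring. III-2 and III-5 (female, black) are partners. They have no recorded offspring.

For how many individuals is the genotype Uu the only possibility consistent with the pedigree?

Obligate heterozygotes: II-5 is white so carries U and passed u to III-6 (uu), so II-5 is Uu; III-8 is white so carries U and received u from II-3 (uu), so III-8 is Uu.
Every other individual is either homozygous by phenotype or has at least one consistent homozygous assignment, so the count is 2.

2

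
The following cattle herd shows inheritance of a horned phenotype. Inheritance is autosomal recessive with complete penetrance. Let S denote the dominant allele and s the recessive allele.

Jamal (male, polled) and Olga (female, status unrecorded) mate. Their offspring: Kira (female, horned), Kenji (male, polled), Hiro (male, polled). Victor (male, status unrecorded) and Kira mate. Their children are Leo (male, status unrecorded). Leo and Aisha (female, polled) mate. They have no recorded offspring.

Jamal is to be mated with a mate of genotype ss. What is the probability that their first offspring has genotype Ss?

Jamal is polled so carries S and passed s to Kira (ss), so Jamal is Ss.
The cross gives 1/2 Ss : 1/2 ss, so P(offspring has genotype Ss) = 1/2.

1/2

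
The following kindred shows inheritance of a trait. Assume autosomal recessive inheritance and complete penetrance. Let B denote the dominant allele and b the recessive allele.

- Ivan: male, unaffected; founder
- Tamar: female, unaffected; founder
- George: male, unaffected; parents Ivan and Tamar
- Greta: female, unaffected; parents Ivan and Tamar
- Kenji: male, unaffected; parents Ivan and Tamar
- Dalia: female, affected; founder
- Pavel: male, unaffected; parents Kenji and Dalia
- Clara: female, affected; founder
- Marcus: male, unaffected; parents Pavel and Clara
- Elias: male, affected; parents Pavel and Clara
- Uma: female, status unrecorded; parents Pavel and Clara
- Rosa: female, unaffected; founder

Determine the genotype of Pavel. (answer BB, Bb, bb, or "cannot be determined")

From phenotype alone, Pavel is BB or Bb.
Pavel is unaffected so carries B and received b from Dalia (bb), so Pavel is Bb.

Bb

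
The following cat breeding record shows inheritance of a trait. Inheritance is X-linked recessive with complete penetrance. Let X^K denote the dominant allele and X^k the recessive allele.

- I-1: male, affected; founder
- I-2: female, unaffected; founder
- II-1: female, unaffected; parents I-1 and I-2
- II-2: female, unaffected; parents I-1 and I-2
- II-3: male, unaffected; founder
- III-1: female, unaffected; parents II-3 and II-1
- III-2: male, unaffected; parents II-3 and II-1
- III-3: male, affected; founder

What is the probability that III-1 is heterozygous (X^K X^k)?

II-3 is unaffected, so II-3 is X^K Y.
II-1 is unaffected so carries K and received k from I-1 (X^k Y), so II-1 is X^K X^k.
Their cross gives offspring ratios 1/2 X^K X^K : 1/2 X^K X^k. Conditioning on III-1 being unaffected, P(X^K X^k) = 1/2 / 1 = 1/2.

1/2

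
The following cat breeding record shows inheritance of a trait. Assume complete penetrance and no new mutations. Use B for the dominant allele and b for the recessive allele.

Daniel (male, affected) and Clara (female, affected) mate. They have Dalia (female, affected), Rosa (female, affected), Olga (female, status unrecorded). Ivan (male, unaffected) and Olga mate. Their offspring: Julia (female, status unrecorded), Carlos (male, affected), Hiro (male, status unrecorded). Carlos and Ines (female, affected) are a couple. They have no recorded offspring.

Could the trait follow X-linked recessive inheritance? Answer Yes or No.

A consistent assignment under X-linked recessive exists: Daniel X^b Y, Clara X^b X^b, Dalia X^b X^b, Rosa X^b X^b, Olga X^b X^b, Ivan X^B Y, Julia X^B X^b, Carlos X^b Y, Hiro X^b Y, Ines X^b X^b.
In this assignment every recorded phenotype matches its genotype and every non-founder's genotype is obtainable from its parents' genotypes, so the pedigree is consistent.

Yes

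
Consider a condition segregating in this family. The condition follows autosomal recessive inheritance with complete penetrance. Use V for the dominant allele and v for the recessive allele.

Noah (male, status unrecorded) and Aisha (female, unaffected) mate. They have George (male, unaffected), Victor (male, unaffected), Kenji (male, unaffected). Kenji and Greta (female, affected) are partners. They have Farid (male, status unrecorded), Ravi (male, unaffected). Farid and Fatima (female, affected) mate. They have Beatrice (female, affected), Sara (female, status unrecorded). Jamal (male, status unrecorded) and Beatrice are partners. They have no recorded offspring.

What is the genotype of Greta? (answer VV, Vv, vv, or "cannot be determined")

Greta is affected, so Greta is vv.

vv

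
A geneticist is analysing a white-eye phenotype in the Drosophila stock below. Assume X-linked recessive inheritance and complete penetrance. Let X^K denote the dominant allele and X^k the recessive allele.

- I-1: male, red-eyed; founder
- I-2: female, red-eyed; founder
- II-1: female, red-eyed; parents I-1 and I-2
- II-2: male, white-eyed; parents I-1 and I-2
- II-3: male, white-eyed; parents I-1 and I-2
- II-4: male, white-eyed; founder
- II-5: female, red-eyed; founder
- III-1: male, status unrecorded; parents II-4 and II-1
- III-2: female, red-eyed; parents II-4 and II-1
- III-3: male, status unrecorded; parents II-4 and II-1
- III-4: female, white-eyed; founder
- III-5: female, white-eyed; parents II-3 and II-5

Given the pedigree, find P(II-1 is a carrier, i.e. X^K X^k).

1/3

I-1 is red-eyed, so I-1 is X^K Y.
I-2 is red-eyed so carries K and passed k to II-2 (X^k Y), so I-2 is X^K X^k.
Their cross gives offspring ratios 1/2 X^K X^K : 1/2 X^K X^k. Conditioning on II-1 being red-eyed, P(X^K X^k) = 1/2 / 1 = 1/2 before taking II-1's own offspring into account.
II-4 is white-eyed, so II-4 is X^k Y.
Now use II-1's offspring. Probability of each recorded status — red-eyed daughter III-2: 1/2 if II-1 is X^K X^k, 1 if X^K X^K. (III-1, III-3: equally likely either way, so uninformative.)
Bayes: P(X^K X^k) = 1/2·1/2 / (1/2·1/2 + 1/2·1) = 1/3.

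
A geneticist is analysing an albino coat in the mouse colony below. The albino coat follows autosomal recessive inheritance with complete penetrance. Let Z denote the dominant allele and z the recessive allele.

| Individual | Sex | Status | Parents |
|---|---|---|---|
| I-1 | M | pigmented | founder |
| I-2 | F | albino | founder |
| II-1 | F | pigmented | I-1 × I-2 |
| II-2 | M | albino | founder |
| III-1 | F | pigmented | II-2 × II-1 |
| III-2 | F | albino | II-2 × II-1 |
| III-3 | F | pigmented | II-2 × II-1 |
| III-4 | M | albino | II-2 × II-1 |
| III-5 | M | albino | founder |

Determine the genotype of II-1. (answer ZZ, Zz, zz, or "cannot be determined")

Zz

From phenotype alone, II-1 is ZZ or Zz.
II-1 is pigmented so carries Z and received z from I-2 (zz), so II-1 is Zz.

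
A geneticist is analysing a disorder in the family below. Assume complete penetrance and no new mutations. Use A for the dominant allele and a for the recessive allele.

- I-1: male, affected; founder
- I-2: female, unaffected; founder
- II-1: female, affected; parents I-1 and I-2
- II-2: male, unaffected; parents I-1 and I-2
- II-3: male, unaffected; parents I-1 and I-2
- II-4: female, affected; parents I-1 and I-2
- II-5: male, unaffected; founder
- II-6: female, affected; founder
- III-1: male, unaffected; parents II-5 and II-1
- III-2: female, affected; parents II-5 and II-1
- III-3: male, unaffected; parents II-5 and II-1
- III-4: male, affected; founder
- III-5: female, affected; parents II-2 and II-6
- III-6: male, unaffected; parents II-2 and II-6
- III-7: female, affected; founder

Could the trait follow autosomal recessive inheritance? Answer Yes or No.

A consistent assignment under autosomal recessive exists: I-1 aa, I-2 Aa, II-1 aa, II-2 Aa, II-3 Aa, II-4 aa, II-5 Aa, II-6 aa, III-1 Aa, III-2 aa, III-3 Aa, III-4 aa, III-5 aa, III-6 Aa, III-7 aa.
In this assignment every recorded phenotype matches its genotype and every non-founder's genotype is obtainable from its parents' genotypes, so the pedigree is consistent.

Yes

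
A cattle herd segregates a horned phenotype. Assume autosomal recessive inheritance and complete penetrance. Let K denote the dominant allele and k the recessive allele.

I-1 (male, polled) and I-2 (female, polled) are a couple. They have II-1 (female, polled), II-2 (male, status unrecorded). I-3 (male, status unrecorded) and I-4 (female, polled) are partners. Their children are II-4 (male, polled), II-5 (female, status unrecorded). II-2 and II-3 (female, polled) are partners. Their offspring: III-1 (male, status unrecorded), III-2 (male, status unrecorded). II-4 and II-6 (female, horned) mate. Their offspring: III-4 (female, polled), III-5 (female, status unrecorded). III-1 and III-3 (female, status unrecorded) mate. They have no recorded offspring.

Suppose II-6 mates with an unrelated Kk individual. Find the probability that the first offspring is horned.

1/2

II-6 is horned, so II-6 is kk.
The cross gives 1/2 Kk : 1/2 kk, so P(offspring is horned) = 1/2.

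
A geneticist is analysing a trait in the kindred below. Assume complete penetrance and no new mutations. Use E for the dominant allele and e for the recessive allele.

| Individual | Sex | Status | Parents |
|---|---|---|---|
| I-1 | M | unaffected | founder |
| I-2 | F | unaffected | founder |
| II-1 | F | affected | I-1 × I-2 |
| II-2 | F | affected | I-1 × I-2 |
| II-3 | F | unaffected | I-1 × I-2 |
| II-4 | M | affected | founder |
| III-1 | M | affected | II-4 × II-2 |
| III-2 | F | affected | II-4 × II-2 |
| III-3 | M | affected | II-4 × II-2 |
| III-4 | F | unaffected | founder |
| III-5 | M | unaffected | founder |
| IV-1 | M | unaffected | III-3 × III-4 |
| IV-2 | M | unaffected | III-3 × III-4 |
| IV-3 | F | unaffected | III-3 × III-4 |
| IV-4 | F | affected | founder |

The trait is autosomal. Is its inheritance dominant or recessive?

I-1 and I-2 are both unaffected yet have an affected child II-1. Under dominance, an affected child requires at least one affected parent, so the trait cannot be dominant.

recessive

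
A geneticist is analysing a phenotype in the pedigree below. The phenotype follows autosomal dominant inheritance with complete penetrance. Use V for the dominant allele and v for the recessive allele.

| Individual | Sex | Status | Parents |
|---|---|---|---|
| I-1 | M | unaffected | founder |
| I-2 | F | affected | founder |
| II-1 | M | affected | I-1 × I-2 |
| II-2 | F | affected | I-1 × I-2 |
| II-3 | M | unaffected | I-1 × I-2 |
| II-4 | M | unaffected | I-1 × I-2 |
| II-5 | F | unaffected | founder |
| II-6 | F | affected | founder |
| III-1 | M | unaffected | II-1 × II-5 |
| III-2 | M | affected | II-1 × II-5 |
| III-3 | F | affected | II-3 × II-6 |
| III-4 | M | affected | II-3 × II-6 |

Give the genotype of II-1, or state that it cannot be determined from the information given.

From phenotype alone, II-1 is VV or Vv.
II-1 is affected so carries V and received v from I-1 (vv), so II-1 is Vv.

Vv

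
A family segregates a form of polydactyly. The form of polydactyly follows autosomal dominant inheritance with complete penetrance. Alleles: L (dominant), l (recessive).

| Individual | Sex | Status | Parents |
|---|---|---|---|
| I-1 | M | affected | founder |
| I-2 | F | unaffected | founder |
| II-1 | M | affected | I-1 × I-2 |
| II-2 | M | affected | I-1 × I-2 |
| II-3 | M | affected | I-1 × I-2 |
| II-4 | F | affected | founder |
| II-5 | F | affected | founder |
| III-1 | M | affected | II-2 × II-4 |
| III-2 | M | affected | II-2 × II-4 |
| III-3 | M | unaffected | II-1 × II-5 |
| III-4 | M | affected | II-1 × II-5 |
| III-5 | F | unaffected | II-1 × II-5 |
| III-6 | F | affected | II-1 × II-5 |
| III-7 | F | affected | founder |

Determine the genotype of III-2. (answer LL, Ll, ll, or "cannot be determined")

cannot be determined

III-2's phenotype allows LL or Ll, and no parent or child forces a single allele at both positions; consistent genotype assignments exist with III-2 as LL or Ll.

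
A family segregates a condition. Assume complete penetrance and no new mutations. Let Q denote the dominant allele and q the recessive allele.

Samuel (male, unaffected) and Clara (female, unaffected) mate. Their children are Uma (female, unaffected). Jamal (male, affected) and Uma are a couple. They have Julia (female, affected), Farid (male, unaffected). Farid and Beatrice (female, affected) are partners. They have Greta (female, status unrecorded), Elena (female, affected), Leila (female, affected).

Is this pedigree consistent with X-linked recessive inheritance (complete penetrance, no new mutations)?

No

Under X-linked recessive, Elena (affected, female) cannot arise from Farid (unaffected) × Beatrice (affected).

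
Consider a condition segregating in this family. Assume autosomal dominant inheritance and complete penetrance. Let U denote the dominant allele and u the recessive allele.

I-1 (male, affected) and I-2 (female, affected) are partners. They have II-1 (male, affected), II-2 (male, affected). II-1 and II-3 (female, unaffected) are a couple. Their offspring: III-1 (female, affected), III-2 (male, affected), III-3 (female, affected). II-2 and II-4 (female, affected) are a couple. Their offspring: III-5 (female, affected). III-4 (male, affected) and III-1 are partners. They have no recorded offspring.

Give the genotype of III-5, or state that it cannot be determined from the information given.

III-5's phenotype allows UU or Uu, and no parent or child forces a single allele at both positions; consistent genotype assignments exist with III-5 as UU or Uu.

cannot be determined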